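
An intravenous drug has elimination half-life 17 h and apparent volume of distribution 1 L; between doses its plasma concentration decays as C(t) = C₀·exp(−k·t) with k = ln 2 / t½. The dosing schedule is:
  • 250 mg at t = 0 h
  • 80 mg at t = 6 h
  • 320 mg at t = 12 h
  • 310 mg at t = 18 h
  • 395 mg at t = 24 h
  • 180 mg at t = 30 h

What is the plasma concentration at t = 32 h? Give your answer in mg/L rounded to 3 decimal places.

k = ln 2 / 17 = 0.04077 per h
Dose 1 (250 mg at t=0 h): 250·exp(−0.04077·32) = 67.810 mg/L
Dose 2 (80 mg at t=6 h): 80·exp(−0.04077·26) = 27.713 mg/L
Dose 3 (320 mg at t=12 h): 320·exp(−0.04077·20) = 141.578 mg/L
Dose 4 (310 mg at t=18 h): 310·exp(−0.04077·14) = 175.168 mg/L
Dose 5 (395 mg at t=24 h): 395·exp(−0.04077·8) = 285.060 mg/L
Dose 6 (180 mg at t=30 h): 180·exp(−0.04077·2) = 165.904 mg/L
C(32) = 67.810 + 27.713 + 141.578 + 175.168 + 285.060 + 165.904 = 863.234 mg/L

863.234 mg/L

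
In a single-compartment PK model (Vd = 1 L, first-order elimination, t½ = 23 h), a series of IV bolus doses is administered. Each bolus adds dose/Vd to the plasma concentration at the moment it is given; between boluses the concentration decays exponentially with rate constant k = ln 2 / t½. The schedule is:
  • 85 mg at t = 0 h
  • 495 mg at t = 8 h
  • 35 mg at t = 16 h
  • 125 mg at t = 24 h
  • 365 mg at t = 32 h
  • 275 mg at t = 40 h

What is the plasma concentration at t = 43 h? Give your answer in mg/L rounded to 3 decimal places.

794.913 mg/L

k = ln 2 / 23 = 0.03014 per h
Dose 1 (85 mg at t=0 h): 85·exp(−0.03014·43) = 23.261 mg/L
Dose 2 (495 mg at t=8 h): 495·exp(−0.03014·35) = 172.392 mg/L
Dose 3 (35 mg at t=16 h): 35·exp(−0.03014·27) = 15.513 mg/L
Dose 4 (125 mg at t=24 h): 125·exp(−0.03014·19) = 70.507 mg/L
Dose 5 (365 mg at t=32 h): 365·exp(−0.03014·11) = 262.012 mg/L
Dose 6 (275 mg at t=40 h): 275·exp(−0.03014·3) = 251.228 mg/L
C(43) = 23.261 + 172.392 + 15.513 + 70.507 + 262.012 + 251.228 = 794.913 mg/L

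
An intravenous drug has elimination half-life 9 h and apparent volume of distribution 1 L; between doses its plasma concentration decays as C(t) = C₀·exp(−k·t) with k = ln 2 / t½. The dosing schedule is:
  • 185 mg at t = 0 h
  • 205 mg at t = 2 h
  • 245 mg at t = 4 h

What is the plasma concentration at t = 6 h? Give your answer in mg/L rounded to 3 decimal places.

477.215 mg/L

k = ln 2 / 9 = 0.07702 per h
Dose 1 (185 mg at t=0 h): 185·exp(−0.07702·6) = 116.543 mg/L
Dose 2 (205 mg at t=2 h): 205·exp(−0.07702·4) = 150.648 mg/L
Dose 3 (245 mg at t=4 h): 245·exp(−0.07702·2) = 210.025 mg/L
C(6) = 116.543 + 150.648 + 210.025 = 477.215 mg/L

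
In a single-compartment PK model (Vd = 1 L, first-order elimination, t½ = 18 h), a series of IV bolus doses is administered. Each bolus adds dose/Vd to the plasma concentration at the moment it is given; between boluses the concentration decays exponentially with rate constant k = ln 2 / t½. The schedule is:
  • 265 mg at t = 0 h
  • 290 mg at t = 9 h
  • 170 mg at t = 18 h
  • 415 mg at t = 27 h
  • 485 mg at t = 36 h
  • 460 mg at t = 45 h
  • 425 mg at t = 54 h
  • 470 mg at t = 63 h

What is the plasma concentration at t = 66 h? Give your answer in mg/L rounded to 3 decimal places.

1216.494 mg/L

k = ln 2 / 18 = 0.03851 per h
Dose 1 (265 mg at t=0 h): 265·exp(−0.03851·66) = 20.867 mg/L
Dose 2 (290 mg at t=9 h): 290·exp(−0.03851·57) = 32.295 mg/L
Dose 3 (170 mg at t=18 h): 170·exp(−0.03851·48) = 26.773 mg/L
Dose 4 (415 mg at t=27 h): 415·exp(−0.03851·39) = 92.431 mg/L
Dose 5 (485 mg at t=36 h): 485·exp(−0.03851·30) = 152.765 mg/L
Dose 6 (460 mg at t=45 h): 460·exp(−0.03851·21) = 204.907 mg/L
Dose 7 (425 mg at t=54 h): 425·exp(−0.03851·12) = 267.733 mg/L
Dose 8 (470 mg at t=63 h): 470·exp(−0.03851·3) = 418.722 mg/L
C(66) = 20.867 + 32.295 + 26.773 + 92.431 + 152.765 + 204.907 + 267.733 + 418.722 = 1216.494 mg/L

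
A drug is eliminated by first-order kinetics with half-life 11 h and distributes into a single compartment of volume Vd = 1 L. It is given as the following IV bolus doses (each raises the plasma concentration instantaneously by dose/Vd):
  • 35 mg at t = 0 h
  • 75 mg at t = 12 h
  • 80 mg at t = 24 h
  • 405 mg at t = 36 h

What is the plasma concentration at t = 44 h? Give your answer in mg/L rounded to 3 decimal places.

k = ln 2 / 11 = 0.06301 per h
Dose 1 (35 mg at t=0 h): 35·exp(−0.06301·44) = 2.187 mg/L
Dose 2 (75 mg at t=12 h): 75·exp(−0.06301·32) = 9.985 mg/L
Dose 3 (80 mg at t=24 h): 80·exp(−0.06301·20) = 22.686 mg/L
Dose 4 (405 mg at t=36 h): 405·exp(−0.06301·8) = 244.638 mg/L
C(44) = 2.187 + 9.985 + 22.686 + 244.638 = 279.497 mg/L

279.497 mg/L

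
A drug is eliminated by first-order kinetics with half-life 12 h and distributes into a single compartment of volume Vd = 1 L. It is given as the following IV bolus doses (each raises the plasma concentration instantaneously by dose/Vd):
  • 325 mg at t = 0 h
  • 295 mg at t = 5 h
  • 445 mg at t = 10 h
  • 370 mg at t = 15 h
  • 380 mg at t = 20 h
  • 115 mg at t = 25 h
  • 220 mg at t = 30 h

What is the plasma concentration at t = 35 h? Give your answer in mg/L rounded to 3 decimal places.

k = ln 2 / 12 = 0.05776 per h
Dose 1 (325 mg at t=0 h): 325·exp(−0.05776·35) = 43.041 mg/L
Dose 2 (295 mg at t=5 h): 295·exp(−0.05776·30) = 52.149 mg/L
Dose 3 (445 mg at t=10 h): 445·exp(−0.05776·25) = 105.006 mg/L
Dose 4 (370 mg at t=15 h): 370·exp(−0.05776·20) = 116.543 mg/L
Dose 5 (380 mg at t=20 h): 380·exp(−0.05776·15) = 159.770 mg/L
Dose 6 (115 mg at t=25 h): 115·exp(−0.05776·10) = 64.542 mg/L
Dose 7 (220 mg at t=30 h): 220·exp(−0.05776·5) = 164.814 mg/L
C(35) = 43.041 + 52.149 + 105.006 + 116.543 + 159.770 + 64.542 + 164.814 = 705.864 mg/L

705.864 mg/L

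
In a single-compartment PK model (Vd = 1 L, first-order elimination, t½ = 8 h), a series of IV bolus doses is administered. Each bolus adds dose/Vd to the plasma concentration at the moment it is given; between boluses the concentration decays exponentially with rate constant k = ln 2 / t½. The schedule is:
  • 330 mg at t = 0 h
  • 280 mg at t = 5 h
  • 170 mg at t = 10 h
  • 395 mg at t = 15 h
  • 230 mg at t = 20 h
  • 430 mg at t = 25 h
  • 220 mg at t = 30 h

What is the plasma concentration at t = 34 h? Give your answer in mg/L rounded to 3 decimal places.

558.534 mg/L

k = ln 2 / 8 = 0.08664 per h
Dose 1 (330 mg at t=0 h): 330·exp(−0.08664·34) = 17.343 mg/L
Dose 2 (280 mg at t=5 h): 280·exp(−0.08664·29) = 22.695 mg/L
Dose 3 (170 mg at t=10 h): 170·exp(−0.08664·24) = 21.250 mg/L
Dose 4 (395 mg at t=15 h): 395·exp(−0.08664·19) = 76.147 mg/L
Dose 5 (230 mg at t=20 h): 230·exp(−0.08664·14) = 68.379 mg/L
Dose 6 (430 mg at t=25 h): 430·exp(−0.08664·9) = 197.156 mg/L
Dose 7 (220 mg at t=30 h): 220·exp(−0.08664·4) = 155.563 mg/L
C(34) = 17.343 + 22.695 + 21.250 + 76.147 + 68.379 + 197.156 + 155.563 = 558.534 mg/L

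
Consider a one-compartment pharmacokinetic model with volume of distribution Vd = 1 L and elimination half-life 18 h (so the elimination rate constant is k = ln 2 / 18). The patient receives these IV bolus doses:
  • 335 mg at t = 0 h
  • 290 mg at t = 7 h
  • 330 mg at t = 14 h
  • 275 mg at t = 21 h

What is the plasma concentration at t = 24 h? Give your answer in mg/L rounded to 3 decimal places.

k = ln 2 / 18 = 0.03851 per h
Dose 1 (335 mg at t=0 h): 335·exp(−0.03851·24) = 132.945 mg/L
Dose 2 (290 mg at t=7 h): 290·exp(−0.03851·17) = 150.693 mg/L
Dose 3 (330 mg at t=14 h): 330·exp(−0.03851·10) = 224.530 mg/L
Dose 4 (275 mg at t=21 h): 275·exp(−0.03851·3) = 244.997 mg/L
C(24) = 132.945 + 150.693 + 224.530 + 244.997 = 753.165 mg/L

753.165 mg/L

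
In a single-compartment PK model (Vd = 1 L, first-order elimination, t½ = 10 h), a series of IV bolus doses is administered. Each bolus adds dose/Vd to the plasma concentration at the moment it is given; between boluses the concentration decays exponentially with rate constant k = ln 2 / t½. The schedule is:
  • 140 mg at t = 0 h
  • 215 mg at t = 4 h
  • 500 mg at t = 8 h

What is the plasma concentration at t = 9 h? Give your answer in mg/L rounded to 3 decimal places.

693.569 mg/L

k = ln 2 / 10 = 0.06931 per h
Dose 1 (140 mg at t=0 h): 140·exp(−0.06931·9) = 75.024 mg/L
Dose 2 (215 mg at t=4 h): 215·exp(−0.06931·5) = 152.028 mg/L
Dose 3 (500 mg at t=8 h): 500·exp(−0.06931·1) = 466.516 mg/L
C(9) = 75.024 + 152.028 + 466.516 = 693.569 mg/L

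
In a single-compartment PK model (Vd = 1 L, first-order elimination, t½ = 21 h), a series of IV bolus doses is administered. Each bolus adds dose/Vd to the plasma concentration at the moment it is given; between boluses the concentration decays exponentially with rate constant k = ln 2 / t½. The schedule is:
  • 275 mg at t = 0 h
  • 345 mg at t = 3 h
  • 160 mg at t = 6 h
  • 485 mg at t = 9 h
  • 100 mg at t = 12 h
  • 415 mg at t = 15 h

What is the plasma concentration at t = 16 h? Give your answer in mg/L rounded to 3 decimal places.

1375.924 mg/L

k = ln 2 / 21 = 0.03301 per h
Dose 1 (275 mg at t=0 h): 275·exp(−0.03301·16) = 162.172 mg/L
Dose 2 (345 mg at t=3 h): 345·exp(−0.03301·13) = 224.630 mg/L
Dose 3 (160 mg at t=6 h): 160·exp(−0.03301·10) = 115.020 mg/L
Dose 4 (485 mg at t=9 h): 485·exp(−0.03301·7) = 384.945 mg/L
Dose 5 (100 mg at t=12 h): 100·exp(−0.03301·4) = 87.632 mg/L
Dose 6 (415 mg at t=15 h): 415·exp(−0.03301·1) = 401.526 mg/L
C(16) = 162.172 + 224.630 + 115.020 + 384.945 + 87.632 + 401.526 = 1375.924 mg/L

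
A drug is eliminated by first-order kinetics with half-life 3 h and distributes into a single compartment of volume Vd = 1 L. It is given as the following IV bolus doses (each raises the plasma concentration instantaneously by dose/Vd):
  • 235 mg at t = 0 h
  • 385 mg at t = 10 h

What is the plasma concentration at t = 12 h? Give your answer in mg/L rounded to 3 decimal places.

257.222 mg/L

k = ln 2 / 3 = 0.23105 per h
Dose 1 (235 mg at t=0 h): 235·exp(−0.23105·12) = 14.688 mg/L
Dose 2 (385 mg at t=10 h): 385·exp(−0.23105·2) = 242.535 mg/L
C(12) = 14.688 + 242.535 = 257.222 mg/L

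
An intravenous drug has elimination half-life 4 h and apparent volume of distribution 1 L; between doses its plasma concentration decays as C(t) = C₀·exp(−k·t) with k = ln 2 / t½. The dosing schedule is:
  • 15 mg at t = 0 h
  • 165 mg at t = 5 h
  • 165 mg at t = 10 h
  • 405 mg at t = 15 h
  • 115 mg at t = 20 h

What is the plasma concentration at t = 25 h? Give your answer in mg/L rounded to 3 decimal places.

k = ln 2 / 4 = 0.17329 per h
Dose 1 (15 mg at t=0 h): 15·exp(−0.17329·25) = 0.197 mg/L
Dose 2 (165 mg at t=5 h): 165·exp(−0.17329·20) = 5.156 mg/L
Dose 3 (165 mg at t=10 h): 165·exp(−0.17329·15) = 12.264 mg/L
Dose 4 (405 mg at t=15 h): 405·exp(−0.17329·10) = 71.595 mg/L
Dose 5 (115 mg at t=20 h): 115·exp(−0.17329·5) = 48.352 mg/L
C(25) = 0.197 + 5.156 + 12.264 + 71.595 + 48.352 = 137.563 mg/L

137.563 mg/L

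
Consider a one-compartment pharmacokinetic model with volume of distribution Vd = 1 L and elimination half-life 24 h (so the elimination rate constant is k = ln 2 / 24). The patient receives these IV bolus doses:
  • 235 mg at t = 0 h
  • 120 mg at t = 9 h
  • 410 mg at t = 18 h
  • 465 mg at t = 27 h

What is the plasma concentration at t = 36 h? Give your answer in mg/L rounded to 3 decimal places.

k = ln 2 / 24 = 0.02888 per h
Dose 1 (235 mg at t=0 h): 235·exp(−0.02888·36) = 83.085 mg/L
Dose 2 (120 mg at t=9 h): 120·exp(−0.02888·27) = 55.020 mg/L
Dose 3 (410 mg at t=18 h): 410·exp(−0.02888·18) = 243.787 mg/L
Dose 4 (465 mg at t=27 h): 465·exp(−0.02888·9) = 358.564 mg/L
C(36) = 83.085 + 55.020 + 243.787 + 358.564 = 740.457 mg/L

740.457 mg/L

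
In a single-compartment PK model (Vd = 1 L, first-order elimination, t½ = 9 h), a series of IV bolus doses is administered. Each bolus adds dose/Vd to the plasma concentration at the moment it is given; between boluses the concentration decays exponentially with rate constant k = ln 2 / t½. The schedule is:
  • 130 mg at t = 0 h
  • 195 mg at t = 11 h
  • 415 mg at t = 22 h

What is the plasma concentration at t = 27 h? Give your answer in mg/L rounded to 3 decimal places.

355.482 mg/L

k = ln 2 / 9 = 0.07702 per h
Dose 1 (130 mg at t=0 h): 130·exp(−0.07702·27) = 16.250 mg/L
Dose 2 (195 mg at t=11 h): 195·exp(−0.07702·16) = 56.868 mg/L
Dose 3 (415 mg at t=22 h): 415·exp(−0.07702·5) = 282.364 mg/L
C(27) = 16.250 + 56.868 + 282.364 = 355.482 mg/L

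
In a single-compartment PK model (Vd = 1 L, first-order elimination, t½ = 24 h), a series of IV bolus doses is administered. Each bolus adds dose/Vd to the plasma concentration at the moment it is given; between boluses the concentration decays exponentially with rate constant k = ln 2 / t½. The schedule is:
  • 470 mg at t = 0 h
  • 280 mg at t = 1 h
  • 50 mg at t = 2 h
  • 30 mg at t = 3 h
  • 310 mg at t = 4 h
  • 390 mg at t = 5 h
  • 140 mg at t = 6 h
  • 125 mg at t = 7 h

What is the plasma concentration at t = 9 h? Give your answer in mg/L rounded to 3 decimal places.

k = ln 2 / 24 = 0.02888 per h
Dose 1 (470 mg at t=0 h): 470·exp(−0.02888·9) = 362.420 mg/L
Dose 2 (280 mg at t=1 h): 280·exp(−0.02888·8) = 222.236 mg/L
Dose 3 (50 mg at t=2 h): 50·exp(−0.02888·7) = 40.848 mg/L
Dose 4 (30 mg at t=3 h): 30·exp(−0.02888·6) = 25.227 mg/L
Dose 5 (310 mg at t=4 h): 310·exp(−0.02888·5) = 268.316 mg/L
Dose 6 (390 mg at t=5 h): 390·exp(−0.02888·4) = 347.451 mg/L
Dose 7 (140 mg at t=6 h): 140·exp(−0.02888·3) = 128.381 mg/L
Dose 8 (125 mg at t=7 h): 125·exp(−0.02888·2) = 117.984 mg/L
C(9) = 362.420 + 222.236 + 40.848 + 25.227 + 268.316 + 347.451 + 128.381 + 117.984 = 1512.862 mg/L

1512.862 mg/L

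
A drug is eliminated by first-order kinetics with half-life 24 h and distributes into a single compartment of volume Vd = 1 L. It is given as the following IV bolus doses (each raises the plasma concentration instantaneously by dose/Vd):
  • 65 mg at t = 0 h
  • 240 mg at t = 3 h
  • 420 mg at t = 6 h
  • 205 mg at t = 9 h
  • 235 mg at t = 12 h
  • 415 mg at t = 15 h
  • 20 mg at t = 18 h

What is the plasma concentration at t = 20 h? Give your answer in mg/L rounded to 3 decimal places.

k = ln 2 / 24 = 0.02888 per h
Dose 1 (65 mg at t=0 h): 65·exp(−0.02888·20) = 36.480 mg/L
Dose 2 (240 mg at t=3 h): 240·exp(−0.02888·17) = 146.886 mg/L
Dose 3 (420 mg at t=6 h): 420·exp(−0.02888·14) = 280.316 mg/L
Dose 4 (205 mg at t=9 h): 205·exp(−0.02888·11) = 149.204 mg/L
Dose 5 (235 mg at t=12 h): 235·exp(−0.02888·8) = 186.520 mg/L
Dose 6 (415 mg at t=15 h): 415·exp(−0.02888·5) = 359.198 mg/L
Dose 7 (20 mg at t=18 h): 20·exp(−0.02888·2) = 18.877 mg/L
C(20) = 36.480 + 146.886 + 280.316 + 149.204 + 186.520 + 359.198 + 18.877 = 1177.482 mg/L

1177.482 mg/L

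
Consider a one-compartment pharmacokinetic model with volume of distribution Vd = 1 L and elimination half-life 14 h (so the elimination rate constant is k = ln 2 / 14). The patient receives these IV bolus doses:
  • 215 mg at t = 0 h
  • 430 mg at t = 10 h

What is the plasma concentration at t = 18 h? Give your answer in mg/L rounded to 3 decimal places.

k = ln 2 / 14 = 0.04951 per h
Dose 1 (215 mg at t=0 h): 215·exp(−0.04951·18) = 88.186 mg/L
Dose 2 (430 mg at t=10 h): 430·exp(−0.04951·8) = 289.369 mg/L
C(18) = 88.186 + 289.369 = 377.555 mg/L

377.555 mg/L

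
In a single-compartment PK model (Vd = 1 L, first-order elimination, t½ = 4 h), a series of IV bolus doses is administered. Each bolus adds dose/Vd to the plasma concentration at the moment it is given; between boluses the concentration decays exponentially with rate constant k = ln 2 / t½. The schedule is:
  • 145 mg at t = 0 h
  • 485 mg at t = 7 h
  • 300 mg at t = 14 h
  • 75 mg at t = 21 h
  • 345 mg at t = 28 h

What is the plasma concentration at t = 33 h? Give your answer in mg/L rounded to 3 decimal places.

k = ln 2 / 4 = 0.17329 per h
Dose 1 (145 mg at t=0 h): 145·exp(−0.17329·33) = 0.476 mg/L
Dose 2 (485 mg at t=7 h): 485·exp(−0.17329·26) = 5.359 mg/L
Dose 3 (300 mg at t=14 h): 300·exp(−0.17329·19) = 11.149 mg/L
Dose 4 (75 mg at t=21 h): 75·exp(−0.17329·12) = 9.375 mg/L
Dose 5 (345 mg at t=28 h): 345·exp(−0.17329·5) = 145.055 mg/L
C(33) = 0.476 + 5.359 + 11.149 + 9.375 + 145.055 = 171.413 mg/L

171.413 mg/L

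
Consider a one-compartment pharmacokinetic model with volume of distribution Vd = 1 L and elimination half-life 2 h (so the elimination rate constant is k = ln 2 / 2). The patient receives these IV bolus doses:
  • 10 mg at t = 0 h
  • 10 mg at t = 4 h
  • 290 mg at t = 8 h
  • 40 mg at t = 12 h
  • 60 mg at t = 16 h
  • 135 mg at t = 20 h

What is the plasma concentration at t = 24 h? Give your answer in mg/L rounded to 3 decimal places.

k = ln 2 / 2 = 0.34657 per h
Dose 1 (10 mg at t=0 h): 10·exp(−0.34657·24) = 0.002 mg/L
Dose 2 (10 mg at t=4 h): 10·exp(−0.34657·20) = 0.010 mg/L
Dose 3 (290 mg at t=8 h): 290·exp(−0.34657·16) = 1.133 mg/L
Dose 4 (40 mg at t=12 h): 40·exp(−0.34657·12) = 0.625 mg/L
Dose 5 (60 mg at t=16 h): 60·exp(−0.34657·8) = 3.750 mg/L
Dose 6 (135 mg at t=20 h): 135·exp(−0.34657·4) = 33.750 mg/L
C(24) = 0.002 + 0.010 + 1.133 + 0.625 + 3.750 + 33.750 = 39.270 mg/L

39.270 mg/L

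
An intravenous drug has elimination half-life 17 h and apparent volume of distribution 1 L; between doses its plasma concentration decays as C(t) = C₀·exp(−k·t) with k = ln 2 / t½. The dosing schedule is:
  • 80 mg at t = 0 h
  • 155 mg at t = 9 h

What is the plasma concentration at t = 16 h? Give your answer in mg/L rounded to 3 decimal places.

k = ln 2 / 17 = 0.04077 per h
Dose 1 (80 mg at t=0 h): 80·exp(−0.04077·16) = 41.665 mg/L
Dose 2 (155 mg at t=9 h): 155·exp(−0.04077·7) = 116.514 mg/L
C(16) = 41.665 + 116.514 = 158.179 mg/L

158.179 mg/L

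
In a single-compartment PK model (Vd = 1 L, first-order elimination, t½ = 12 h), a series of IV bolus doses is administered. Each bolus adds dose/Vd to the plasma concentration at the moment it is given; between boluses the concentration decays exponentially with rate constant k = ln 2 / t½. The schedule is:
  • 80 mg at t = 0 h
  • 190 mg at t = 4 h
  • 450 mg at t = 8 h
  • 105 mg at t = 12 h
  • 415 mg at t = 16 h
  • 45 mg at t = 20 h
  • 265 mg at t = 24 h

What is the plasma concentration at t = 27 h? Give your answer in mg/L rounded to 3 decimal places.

734.169 mg/L

k = ln 2 / 12 = 0.05776 per h
Dose 1 (80 mg at t=0 h): 80·exp(−0.05776·27) = 16.818 mg/L
Dose 2 (190 mg at t=4 h): 190·exp(−0.05776·23) = 50.324 mg/L
Dose 3 (450 mg at t=8 h): 450·exp(−0.05776·19) = 150.169 mg/L
Dose 4 (105 mg at t=12 h): 105·exp(−0.05776·15) = 44.147 mg/L
Dose 5 (415 mg at t=16 h): 415·exp(−0.05776·11) = 219.839 mg/L
Dose 6 (45 mg at t=20 h): 45·exp(−0.05776·7) = 30.034 mg/L
Dose 7 (265 mg at t=24 h): 265·exp(−0.05776·3) = 222.838 mg/L
C(27) = 16.818 + 50.324 + 150.169 + 44.147 + 219.839 + 30.034 + 222.838 = 734.169 mg/L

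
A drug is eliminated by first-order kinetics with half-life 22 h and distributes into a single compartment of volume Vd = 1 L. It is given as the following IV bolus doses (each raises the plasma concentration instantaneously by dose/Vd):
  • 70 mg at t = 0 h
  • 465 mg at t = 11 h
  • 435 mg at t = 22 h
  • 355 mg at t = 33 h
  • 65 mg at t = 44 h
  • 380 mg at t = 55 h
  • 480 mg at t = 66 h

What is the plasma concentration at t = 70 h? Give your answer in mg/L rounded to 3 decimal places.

975.404 mg/L

k = ln 2 / 22 = 0.03151 per h
Dose 1 (70 mg at t=0 h): 70·exp(−0.03151·70) = 7.714 mg/L
Dose 2 (465 mg at t=11 h): 465·exp(−0.03151·59) = 72.468 mg/L
Dose 3 (435 mg at t=22 h): 435·exp(−0.03151·48) = 95.873 mg/L
Dose 4 (355 mg at t=33 h): 355·exp(−0.03151·37) = 110.650 mg/L
Dose 5 (65 mg at t=44 h): 65·exp(−0.03151·26) = 28.652 mg/L
Dose 6 (380 mg at t=55 h): 380·exp(−0.03151·15) = 236.884 mg/L
Dose 7 (480 mg at t=66 h): 480·exp(−0.03151·4) = 423.164 mg/L
C(70) = 7.714 + 72.468 + 95.873 + 110.650 + 28.652 + 236.884 + 423.164 = 975.404 mg/L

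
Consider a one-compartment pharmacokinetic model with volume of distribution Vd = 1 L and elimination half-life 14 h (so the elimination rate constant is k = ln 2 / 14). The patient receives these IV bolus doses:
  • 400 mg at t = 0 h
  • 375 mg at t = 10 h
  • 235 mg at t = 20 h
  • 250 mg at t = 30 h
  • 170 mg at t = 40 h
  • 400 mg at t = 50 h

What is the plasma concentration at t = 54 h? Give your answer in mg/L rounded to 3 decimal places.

603.032 mg/L

k = ln 2 / 14 = 0.04951 per h
Dose 1 (400 mg at t=0 h): 400·exp(−0.04951·54) = 27.602 mg/L
Dose 2 (375 mg at t=10 h): 375·exp(−0.04951·44) = 42.456 mg/L
Dose 3 (235 mg at t=20 h): 235·exp(−0.04951·34) = 43.651 mg/L
Dose 4 (250 mg at t=30 h): 250·exp(−0.04951·24) = 76.188 mg/L
Dose 5 (170 mg at t=40 h): 170·exp(−0.04951·14) = 85.000 mg/L
Dose 6 (400 mg at t=50 h): 400·exp(−0.04951·4) = 328.134 mg/L
C(54) = 27.602 + 42.456 + 43.651 + 76.188 + 85.000 + 328.134 = 603.032 mg/L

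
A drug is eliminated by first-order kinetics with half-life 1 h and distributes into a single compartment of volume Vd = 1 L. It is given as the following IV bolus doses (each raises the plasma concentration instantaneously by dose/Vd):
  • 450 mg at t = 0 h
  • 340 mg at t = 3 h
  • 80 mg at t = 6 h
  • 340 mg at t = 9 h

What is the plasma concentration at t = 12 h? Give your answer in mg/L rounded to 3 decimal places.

44.524 mg/L

k = ln 2 / 1 = 0.69315 per h
Dose 1 (450 mg at t=0 h): 450·exp(−0.69315·12) = 0.110 mg/L
Dose 2 (340 mg at t=3 h): 340·exp(−0.69315·9) = 0.664 mg/L
Dose 3 (80 mg at t=6 h): 80·exp(−0.69315·6) = 1.250 mg/L
Dose 4 (340 mg at t=9 h): 340·exp(−0.69315·3) = 42.500 mg/L
C(12) = 0.110 + 0.664 + 1.250 + 42.500 = 44.524 mg/L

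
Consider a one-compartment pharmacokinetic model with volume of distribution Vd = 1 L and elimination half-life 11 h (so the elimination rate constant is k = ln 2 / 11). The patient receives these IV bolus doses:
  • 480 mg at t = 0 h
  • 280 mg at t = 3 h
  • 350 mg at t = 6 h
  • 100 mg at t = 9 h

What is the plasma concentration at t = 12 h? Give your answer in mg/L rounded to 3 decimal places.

k = ln 2 / 11 = 0.06301 per h
Dose 1 (480 mg at t=0 h): 480·exp(−0.06301·12) = 225.343 mg/L
Dose 2 (280 mg at t=3 h): 280·exp(−0.06301·9) = 158.804 mg/L
Dose 3 (350 mg at t=6 h): 350·exp(−0.06301·6) = 239.811 mg/L
Dose 4 (100 mg at t=9 h): 100·exp(−0.06301·3) = 82.775 mg/L
C(12) = 225.343 + 158.804 + 239.811 + 82.775 = 706.734 mg/L

706.734 mg/L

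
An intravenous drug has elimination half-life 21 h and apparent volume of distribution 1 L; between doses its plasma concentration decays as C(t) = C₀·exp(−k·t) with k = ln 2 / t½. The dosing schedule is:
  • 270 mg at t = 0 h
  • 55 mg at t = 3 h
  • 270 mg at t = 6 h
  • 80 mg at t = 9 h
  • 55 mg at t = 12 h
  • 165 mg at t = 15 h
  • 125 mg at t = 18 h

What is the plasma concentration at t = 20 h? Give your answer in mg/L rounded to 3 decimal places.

k = ln 2 / 21 = 0.03301 per h
Dose 1 (270 mg at t=0 h): 270·exp(−0.03301·20) = 139.530 mg/L
Dose 2 (55 mg at t=3 h): 55·exp(−0.03301·17) = 31.381 mg/L
Dose 3 (270 mg at t=6 h): 270·exp(−0.03301·14) = 170.089 mg/L
Dose 4 (80 mg at t=9 h): 80·exp(−0.03301·11) = 55.643 mg/L
Dose 5 (55 mg at t=12 h): 55·exp(−0.03301·8) = 42.236 mg/L
Dose 6 (165 mg at t=15 h): 165·exp(−0.03301·5) = 139.898 mg/L
Dose 7 (125 mg at t=18 h): 125·exp(−0.03301·2) = 117.015 mg/L
C(20) = 139.530 + 31.381 + 170.089 + 55.643 + 42.236 + 139.898 + 117.015 = 695.792 mg/L

695.792 mg/L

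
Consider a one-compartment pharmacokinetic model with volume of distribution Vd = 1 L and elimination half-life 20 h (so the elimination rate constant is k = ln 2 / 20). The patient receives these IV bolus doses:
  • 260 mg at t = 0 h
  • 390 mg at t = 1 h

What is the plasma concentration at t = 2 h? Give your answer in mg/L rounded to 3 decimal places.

619.304 mg/L

k = ln 2 / 20 = 0.03466 per h
Dose 1 (260 mg at t=0 h): 260·exp(−0.03466·2) = 242.589 mg/L
Dose 2 (390 mg at t=1 h): 390·exp(−0.03466·1) = 376.715 mg/L
C(2) = 242.589 + 376.715 = 619.304 mg/L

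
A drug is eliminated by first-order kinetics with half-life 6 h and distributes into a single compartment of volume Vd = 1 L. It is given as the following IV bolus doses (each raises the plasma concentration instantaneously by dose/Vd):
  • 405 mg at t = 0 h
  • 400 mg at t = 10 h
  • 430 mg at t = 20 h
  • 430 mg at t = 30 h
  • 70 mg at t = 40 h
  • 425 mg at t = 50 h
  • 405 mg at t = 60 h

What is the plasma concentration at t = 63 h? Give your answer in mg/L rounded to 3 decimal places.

k = ln 2 / 6 = 0.11552 per h
Dose 1 (405 mg at t=0 h): 405·exp(−0.11552·63) = 0.280 mg/L
Dose 2 (400 mg at t=10 h): 400·exp(−0.11552·53) = 0.877 mg/L
Dose 3 (430 mg at t=20 h): 430·exp(−0.11552·43) = 2.993 mg/L
Dose 4 (430 mg at t=30 h): 430·exp(−0.11552·33) = 9.502 mg/L
Dose 5 (70 mg at t=40 h): 70·exp(−0.11552·23) = 4.911 mg/L
Dose 6 (425 mg at t=50 h): 425·exp(−0.11552·13) = 94.658 mg/L
Dose 7 (405 mg at t=60 h): 405·exp(−0.11552·3) = 286.378 mg/L
C(63) = 0.280 + 0.877 + 2.993 + 9.502 + 4.911 + 94.658 + 286.378 = 399.598 mg/L

399.598 mg/L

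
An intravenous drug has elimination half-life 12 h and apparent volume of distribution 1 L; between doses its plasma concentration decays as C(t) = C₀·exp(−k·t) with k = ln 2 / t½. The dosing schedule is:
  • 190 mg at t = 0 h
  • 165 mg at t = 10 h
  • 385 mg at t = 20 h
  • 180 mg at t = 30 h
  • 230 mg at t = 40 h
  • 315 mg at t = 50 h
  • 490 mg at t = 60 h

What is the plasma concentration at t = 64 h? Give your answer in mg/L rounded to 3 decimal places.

654.307 mg/L

k = ln 2 / 12 = 0.05776 per h
Dose 1 (190 mg at t=0 h): 190·exp(−0.05776·64) = 4.713 mg/L
Dose 2 (165 mg at t=10 h): 165·exp(−0.05776·54) = 7.292 mg/L
Dose 3 (385 mg at t=20 h): 385·exp(−0.05776·44) = 30.317 mg/L
Dose 4 (180 mg at t=30 h): 180·exp(−0.05776·34) = 25.255 mg/L
Dose 5 (230 mg at t=40 h): 230·exp(−0.05776·24) = 57.500 mg/L
Dose 6 (315 mg at t=50 h): 315·exp(−0.05776·14) = 140.317 mg/L
Dose 7 (490 mg at t=60 h): 490·exp(−0.05776·4) = 388.913 mg/L
C(64) = 4.713 + 7.292 + 30.317 + 25.255 + 57.500 + 140.317 + 388.913 = 654.307 mg/L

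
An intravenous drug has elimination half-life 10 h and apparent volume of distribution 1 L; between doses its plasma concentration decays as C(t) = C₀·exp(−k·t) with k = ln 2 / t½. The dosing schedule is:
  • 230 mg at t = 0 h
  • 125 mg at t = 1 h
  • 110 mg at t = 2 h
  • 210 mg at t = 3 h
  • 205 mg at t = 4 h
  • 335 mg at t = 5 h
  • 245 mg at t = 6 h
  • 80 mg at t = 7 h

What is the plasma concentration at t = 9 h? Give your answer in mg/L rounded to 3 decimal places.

k = ln 2 / 10 = 0.06931 per h
Dose 1 (230 mg at t=0 h): 230·exp(−0.06931·9) = 123.254 mg/L
Dose 2 (125 mg at t=1 h): 125·exp(−0.06931·8) = 71.794 mg/L
Dose 3 (110 mg at t=2 h): 110·exp(−0.06931·7) = 67.713 mg/L
Dose 4 (210 mg at t=3 h): 210·exp(−0.06931·6) = 138.548 mg/L
Dose 5 (205 mg at t=4 h): 205·exp(−0.06931·5) = 144.957 mg/L
Dose 6 (335 mg at t=5 h): 335·exp(−0.06931·4) = 253.883 mg/L
Dose 7 (245 mg at t=6 h): 245·exp(−0.06931·3) = 199.002 mg/L
Dose 8 (80 mg at t=7 h): 80·exp(−0.06931·2) = 69.644 mg/L
C(9) = 123.254 + 71.794 + 67.713 + 138.548 + 144.957 + 253.883 + 199.002 + 69.644 = 1068.794 mg/L

1068.794 mg/L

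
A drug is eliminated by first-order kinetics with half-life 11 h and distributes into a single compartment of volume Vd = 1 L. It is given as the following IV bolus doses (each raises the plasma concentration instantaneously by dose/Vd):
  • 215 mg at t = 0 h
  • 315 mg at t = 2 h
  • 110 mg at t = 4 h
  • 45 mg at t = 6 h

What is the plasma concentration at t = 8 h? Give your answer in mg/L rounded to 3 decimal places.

k = ln 2 / 11 = 0.06301 per h
Dose 1 (215 mg at t=0 h): 215·exp(−0.06301·8) = 129.870 mg/L
Dose 2 (315 mg at t=2 h): 315·exp(−0.06301·6) = 215.830 mg/L
Dose 3 (110 mg at t=4 h): 110·exp(−0.06301·4) = 85.492 mg/L
Dose 4 (45 mg at t=6 h): 45·exp(−0.06301·2) = 39.672 mg/L
C(8) = 129.870 + 215.830 + 85.492 + 39.672 = 470.864 mg/L

470.864 mg/L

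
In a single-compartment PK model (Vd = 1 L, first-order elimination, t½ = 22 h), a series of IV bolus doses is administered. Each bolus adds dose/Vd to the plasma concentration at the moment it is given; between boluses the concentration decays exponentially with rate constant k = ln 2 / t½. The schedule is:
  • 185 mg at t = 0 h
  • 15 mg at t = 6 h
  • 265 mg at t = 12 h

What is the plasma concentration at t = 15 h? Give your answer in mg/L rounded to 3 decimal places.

367.721 mg/L

k = ln 2 / 22 = 0.03151 per h
Dose 1 (185 mg at t=0 h): 185·exp(−0.03151·15) = 115.325 mg/L
Dose 2 (15 mg at t=6 h): 15·exp(−0.03151·9) = 11.296 mg/L
Dose 3 (265 mg at t=12 h): 265·exp(−0.03151·3) = 241.100 mg/L
C(15) = 115.325 + 11.296 + 241.100 = 367.721 mg/L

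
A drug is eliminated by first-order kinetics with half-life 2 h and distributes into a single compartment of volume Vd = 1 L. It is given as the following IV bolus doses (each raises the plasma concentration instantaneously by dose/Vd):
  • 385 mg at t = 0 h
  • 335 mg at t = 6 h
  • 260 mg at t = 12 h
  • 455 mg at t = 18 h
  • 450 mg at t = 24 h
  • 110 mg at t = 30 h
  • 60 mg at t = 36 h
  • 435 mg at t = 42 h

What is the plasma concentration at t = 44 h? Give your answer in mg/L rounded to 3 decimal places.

222.609 mg/L

k = ln 2 / 2 = 0.34657 per h
Dose 1 (385 mg at t=0 h): 385·exp(−0.34657·44) = 0.000 mg/L
Dose 2 (335 mg at t=6 h): 335·exp(−0.34657·38) = 0.001 mg/L
Dose 3 (260 mg at t=12 h): 260·exp(−0.34657·32) = 0.004 mg/L
Dose 4 (455 mg at t=18 h): 455·exp(−0.34657·26) = 0.056 mg/L
Dose 5 (450 mg at t=24 h): 450·exp(−0.34657·20) = 0.439 mg/L
Dose 6 (110 mg at t=30 h): 110·exp(−0.34657·14) = 0.859 mg/L
Dose 7 (60 mg at t=36 h): 60·exp(−0.34657·8) = 3.750 mg/L
Dose 8 (435 mg at t=42 h): 435·exp(−0.34657·2) = 217.500 mg/L
C(44) = 0.000 + 0.001 + 0.004 + 0.056 + 0.439 + 0.859 + 3.750 + 217.500 = 222.609 mg/L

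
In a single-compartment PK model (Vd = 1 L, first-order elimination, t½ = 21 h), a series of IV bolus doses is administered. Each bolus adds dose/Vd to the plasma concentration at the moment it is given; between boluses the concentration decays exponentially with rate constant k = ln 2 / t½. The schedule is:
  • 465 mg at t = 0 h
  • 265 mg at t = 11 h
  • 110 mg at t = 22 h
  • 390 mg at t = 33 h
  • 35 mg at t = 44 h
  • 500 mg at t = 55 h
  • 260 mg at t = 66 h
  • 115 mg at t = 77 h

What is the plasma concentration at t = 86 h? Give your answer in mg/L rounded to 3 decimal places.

538.891 mg/L

k = ln 2 / 21 = 0.03301 per h
Dose 1 (465 mg at t=0 h): 465·exp(−0.03301·86) = 27.206 mg/L
Dose 2 (265 mg at t=11 h): 265·exp(−0.03301·75) = 22.291 mg/L
Dose 3 (110 mg at t=22 h): 110·exp(−0.03301·64) = 13.304 mg/L
Dose 4 (390 mg at t=33 h): 390·exp(−0.03301·53) = 67.814 mg/L
Dose 5 (35 mg at t=44 h): 35·exp(−0.03301·42) = 8.750 mg/L
Dose 6 (500 mg at t=55 h): 500·exp(−0.03301·31) = 179.718 mg/L
Dose 7 (260 mg at t=66 h): 260·exp(−0.03301·20) = 134.363 mg/L
Dose 8 (115 mg at t=77 h): 115·exp(−0.03301·9) = 85.445 mg/L
C(86) = 27.206 + 22.291 + 13.304 + 67.814 + 8.750 + 179.718 + 134.363 + 85.445 = 538.891 mg/L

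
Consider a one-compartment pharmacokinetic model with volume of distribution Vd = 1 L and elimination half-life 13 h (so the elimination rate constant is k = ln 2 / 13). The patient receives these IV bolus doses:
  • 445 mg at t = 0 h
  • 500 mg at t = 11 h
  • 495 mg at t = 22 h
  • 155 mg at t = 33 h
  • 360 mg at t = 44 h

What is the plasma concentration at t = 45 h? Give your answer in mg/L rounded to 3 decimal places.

690.258 mg/L

k = ln 2 / 13 = 0.05332 per h
Dose 1 (445 mg at t=0 h): 445·exp(−0.05332·45) = 40.396 mg/L
Dose 2 (500 mg at t=11 h): 500·exp(−0.05332·34) = 81.594 mg/L
Dose 3 (495 mg at t=22 h): 495·exp(−0.05332·23) = 145.216 mg/L
Dose 4 (155 mg at t=33 h): 155·exp(−0.05332·12) = 81.744 mg/L
Dose 5 (360 mg at t=44 h): 360·exp(−0.05332·1) = 341.308 mg/L
C(45) = 40.396 + 81.594 + 145.216 + 81.744 + 341.308 = 690.258 mg/L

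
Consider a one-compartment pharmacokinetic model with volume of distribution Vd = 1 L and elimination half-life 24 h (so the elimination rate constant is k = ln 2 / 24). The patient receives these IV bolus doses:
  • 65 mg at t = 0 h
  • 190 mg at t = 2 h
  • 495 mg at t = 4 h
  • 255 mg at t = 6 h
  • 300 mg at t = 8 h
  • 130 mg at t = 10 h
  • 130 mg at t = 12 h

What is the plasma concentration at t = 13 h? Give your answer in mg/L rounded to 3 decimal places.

k = ln 2 / 24 = 0.02888 per h
Dose 1 (65 mg at t=0 h): 65·exp(−0.02888·13) = 44.653 mg/L
Dose 2 (190 mg at t=2 h): 190·exp(−0.02888·11) = 138.287 mg/L
Dose 3 (495 mg at t=4 h): 495·exp(−0.02888·9) = 381.697 mg/L
Dose 4 (255 mg at t=6 h): 255·exp(−0.02888·7) = 208.324 mg/L
Dose 5 (300 mg at t=8 h): 300·exp(−0.02888·5) = 259.661 mg/L
Dose 6 (130 mg at t=10 h): 130·exp(−0.02888·3) = 119.211 mg/L
Dose 7 (130 mg at t=12 h): 130·exp(−0.02888·1) = 126.299 mg/L
C(13) = 44.653 + 138.287 + 381.697 + 208.324 + 259.661 + 119.211 + 126.299 = 1278.133 mg/L

1278.133 mg/L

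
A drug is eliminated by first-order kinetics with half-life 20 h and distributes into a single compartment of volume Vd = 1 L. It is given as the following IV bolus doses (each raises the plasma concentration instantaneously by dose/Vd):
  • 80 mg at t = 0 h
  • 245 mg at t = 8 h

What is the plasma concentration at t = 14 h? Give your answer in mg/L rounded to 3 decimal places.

248.248 mg/L

k = ln 2 / 20 = 0.03466 per h
Dose 1 (80 mg at t=0 h): 80·exp(−0.03466·14) = 49.246 mg/L
Dose 2 (245 mg at t=8 h): 245·exp(−0.03466·6) = 199.002 mg/L
C(14) = 49.246 + 199.002 = 248.248 mg/L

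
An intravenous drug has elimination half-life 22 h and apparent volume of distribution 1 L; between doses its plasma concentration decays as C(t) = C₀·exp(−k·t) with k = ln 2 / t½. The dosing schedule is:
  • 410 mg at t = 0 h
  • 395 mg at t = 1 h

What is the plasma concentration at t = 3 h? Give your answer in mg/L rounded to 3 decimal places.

k = ln 2 / 22 = 0.03151 per h
Dose 1 (410 mg at t=0 h): 410·exp(−0.03151·3) = 373.022 mg/L
Dose 2 (395 mg at t=1 h): 395·exp(−0.03151·2) = 370.878 mg/L
C(3) = 373.022 + 370.878 = 743.900 mg/L

743.900 mg/L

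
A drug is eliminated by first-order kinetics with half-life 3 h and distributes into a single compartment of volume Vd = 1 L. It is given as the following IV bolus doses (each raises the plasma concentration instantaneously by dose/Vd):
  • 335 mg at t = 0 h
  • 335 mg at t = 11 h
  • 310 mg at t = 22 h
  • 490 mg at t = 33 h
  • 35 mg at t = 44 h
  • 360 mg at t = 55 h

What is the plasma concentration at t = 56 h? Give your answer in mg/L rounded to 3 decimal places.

290.462 mg/L

k = ln 2 / 3 = 0.23105 per h
Dose 1 (335 mg at t=0 h): 335·exp(−0.23105·56) = 0.001 mg/L
Dose 2 (335 mg at t=11 h): 335·exp(−0.23105·45) = 0.010 mg/L
Dose 3 (310 mg at t=22 h): 310·exp(−0.23105·34) = 0.120 mg/L
Dose 4 (490 mg at t=33 h): 490·exp(−0.23105·23) = 2.412 mg/L
Dose 5 (35 mg at t=44 h): 35·exp(−0.23105·12) = 2.188 mg/L
Dose 6 (360 mg at t=55 h): 360·exp(−0.23105·1) = 285.732 mg/L
C(56) = 0.001 + 0.010 + 0.120 + 2.412 + 2.188 + 285.732 = 290.462 mg/L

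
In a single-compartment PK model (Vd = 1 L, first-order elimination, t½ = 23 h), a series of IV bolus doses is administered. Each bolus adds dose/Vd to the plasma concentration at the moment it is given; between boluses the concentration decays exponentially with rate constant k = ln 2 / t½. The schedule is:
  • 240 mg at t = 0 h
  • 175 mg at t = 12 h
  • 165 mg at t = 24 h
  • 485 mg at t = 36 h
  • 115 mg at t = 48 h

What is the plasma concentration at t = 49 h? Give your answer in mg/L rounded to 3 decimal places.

k = ln 2 / 23 = 0.03014 per h
Dose 1 (240 mg at t=0 h): 240·exp(−0.03014·49) = 54.813 mg/L
Dose 2 (175 mg at t=12 h): 175·exp(−0.03014·37) = 57.382 mg/L
Dose 3 (165 mg at t=24 h): 165·exp(−0.03014·25) = 77.674 mg/L
Dose 4 (485 mg at t=36 h): 485·exp(−0.03014·13) = 327.789 mg/L
Dose 5 (115 mg at t=48 h): 115·exp(−0.03014·1) = 111.586 mg/L
C(49) = 54.813 + 57.382 + 77.674 + 327.789 + 111.586 = 629.244 mg/L

629.244 mg/L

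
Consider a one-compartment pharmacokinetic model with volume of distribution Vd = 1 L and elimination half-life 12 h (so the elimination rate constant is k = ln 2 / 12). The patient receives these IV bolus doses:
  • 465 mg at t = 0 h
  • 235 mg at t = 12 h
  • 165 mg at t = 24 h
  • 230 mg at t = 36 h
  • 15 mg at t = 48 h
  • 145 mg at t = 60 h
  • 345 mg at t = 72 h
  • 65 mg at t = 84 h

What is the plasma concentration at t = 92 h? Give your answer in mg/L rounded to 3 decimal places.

k = ln 2 / 12 = 0.05776 per h
Dose 1 (465 mg at t=0 h): 465·exp(−0.05776·92) = 2.289 mg/L
Dose 2 (235 mg at t=12 h): 235·exp(−0.05776·80) = 2.313 mg/L
Dose 3 (165 mg at t=24 h): 165·exp(−0.05776·68) = 3.248 mg/L
Dose 4 (230 mg at t=36 h): 230·exp(−0.05776·56) = 9.056 mg/L
Dose 5 (15 mg at t=48 h): 15·exp(−0.05776·44) = 1.181 mg/L
Dose 6 (145 mg at t=60 h): 145·exp(−0.05776·32) = 22.836 mg/L
Dose 7 (345 mg at t=72 h): 345·exp(−0.05776·20) = 108.668 mg/L
Dose 8 (65 mg at t=84 h): 65·exp(−0.05776·8) = 40.947 mg/L
C(92) = 2.289 + 2.313 + 3.248 + 9.056 + 1.181 + 22.836 + 108.668 + 40.947 = 190.538 mg/L

190.538 mg/L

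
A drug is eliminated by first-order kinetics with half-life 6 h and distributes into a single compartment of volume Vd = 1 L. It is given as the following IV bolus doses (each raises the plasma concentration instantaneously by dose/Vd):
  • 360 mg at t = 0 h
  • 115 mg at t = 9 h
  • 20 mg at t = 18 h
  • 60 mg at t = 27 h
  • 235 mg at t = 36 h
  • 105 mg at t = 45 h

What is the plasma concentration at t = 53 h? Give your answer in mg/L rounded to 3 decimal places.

k = ln 2 / 6 = 0.11552 per h
Dose 1 (360 mg at t=0 h): 360·exp(−0.11552·53) = 0.789 mg/L
Dose 2 (115 mg at t=9 h): 115·exp(−0.11552·44) = 0.713 mg/L
Dose 3 (20 mg at t=18 h): 20·exp(−0.11552·35) = 0.351 mg/L
Dose 4 (60 mg at t=27 h): 60·exp(−0.11552·26) = 2.976 mg/L
Dose 5 (235 mg at t=36 h): 235·exp(−0.11552·17) = 32.972 mg/L
Dose 6 (105 mg at t=45 h): 105·exp(−0.11552·8) = 41.669 mg/L
C(53) = 0.789 + 0.713 + 0.351 + 2.976 + 32.972 + 41.669 = 79.471 mg/L

79.471 mg/L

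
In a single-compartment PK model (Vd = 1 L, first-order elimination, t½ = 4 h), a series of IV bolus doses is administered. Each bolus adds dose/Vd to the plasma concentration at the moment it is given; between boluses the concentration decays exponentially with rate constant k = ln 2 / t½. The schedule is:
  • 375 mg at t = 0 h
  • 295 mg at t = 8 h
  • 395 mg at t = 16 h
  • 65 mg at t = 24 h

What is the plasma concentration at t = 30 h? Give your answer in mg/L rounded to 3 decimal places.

k = ln 2 / 4 = 0.17329 per h
Dose 1 (375 mg at t=0 h): 375·exp(−0.17329·30) = 2.072 mg/L
Dose 2 (295 mg at t=8 h): 295·exp(−0.17329·22) = 6.519 mg/L
Dose 3 (395 mg at t=16 h): 395·exp(−0.17329·14) = 34.913 mg/L
Dose 4 (65 mg at t=24 h): 65·exp(−0.17329·6) = 22.981 mg/L
C(30) = 2.072 + 6.519 + 34.913 + 22.981 = 66.485 mg/L

66.485 mg/L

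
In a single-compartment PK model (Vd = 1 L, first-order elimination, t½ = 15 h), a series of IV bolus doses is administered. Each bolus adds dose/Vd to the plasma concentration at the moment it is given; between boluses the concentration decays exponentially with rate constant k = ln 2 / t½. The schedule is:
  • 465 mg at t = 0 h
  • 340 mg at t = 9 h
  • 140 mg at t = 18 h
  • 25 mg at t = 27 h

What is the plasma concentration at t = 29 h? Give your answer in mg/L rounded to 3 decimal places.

k = ln 2 / 15 = 0.04621 per h
Dose 1 (465 mg at t=0 h): 465·exp(−0.04621·29) = 121.748 mg/L
Dose 2 (340 mg at t=9 h): 340·exp(−0.04621·20) = 134.929 mg/L
Dose 3 (140 mg at t=18 h): 140·exp(−0.04621·11) = 84.212 mg/L
Dose 4 (25 mg at t=27 h): 25·exp(−0.04621·2) = 22.793 mg/L
C(29) = 121.748 + 134.929 + 84.212 + 22.793 = 363.682 mg/L

363.682 mg/L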